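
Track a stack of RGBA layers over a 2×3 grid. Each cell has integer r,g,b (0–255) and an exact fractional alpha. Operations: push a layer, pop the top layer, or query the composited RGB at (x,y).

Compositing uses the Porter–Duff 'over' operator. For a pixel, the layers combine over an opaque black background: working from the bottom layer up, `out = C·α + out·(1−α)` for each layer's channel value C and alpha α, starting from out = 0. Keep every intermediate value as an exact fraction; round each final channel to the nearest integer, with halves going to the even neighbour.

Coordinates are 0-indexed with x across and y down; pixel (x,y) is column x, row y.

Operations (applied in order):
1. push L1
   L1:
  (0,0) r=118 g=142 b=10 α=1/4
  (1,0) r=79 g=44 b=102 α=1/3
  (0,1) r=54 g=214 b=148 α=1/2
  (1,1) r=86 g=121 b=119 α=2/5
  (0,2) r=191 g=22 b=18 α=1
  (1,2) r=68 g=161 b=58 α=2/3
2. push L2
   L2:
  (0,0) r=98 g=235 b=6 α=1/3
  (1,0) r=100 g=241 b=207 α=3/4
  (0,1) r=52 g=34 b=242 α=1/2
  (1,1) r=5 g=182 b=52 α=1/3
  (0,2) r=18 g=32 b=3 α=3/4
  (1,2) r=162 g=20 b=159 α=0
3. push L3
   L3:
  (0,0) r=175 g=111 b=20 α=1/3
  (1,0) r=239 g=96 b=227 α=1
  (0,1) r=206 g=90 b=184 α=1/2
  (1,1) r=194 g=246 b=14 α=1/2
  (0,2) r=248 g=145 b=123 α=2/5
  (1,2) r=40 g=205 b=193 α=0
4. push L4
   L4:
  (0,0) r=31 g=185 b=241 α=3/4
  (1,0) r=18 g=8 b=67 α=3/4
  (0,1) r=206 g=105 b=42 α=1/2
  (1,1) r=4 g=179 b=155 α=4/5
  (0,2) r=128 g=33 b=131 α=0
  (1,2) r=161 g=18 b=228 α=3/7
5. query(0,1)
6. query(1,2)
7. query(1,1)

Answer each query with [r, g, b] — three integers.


(0,1) stack=L1,L2,L3,L4; from [0,0,0]:
after L1 α=1/2: [27, 107, 74]
after L2 α=1/2: [79/2, 141/2, 158]
after L3 α=1/2: [491/4, 321/4, 171]
after L4 α=1/2: [1315/8, 741/8, 213/2]
rounded: [164, 93, 106]

at x=1,y=2 over L1,L2,L3,L4:
+L1 (α=2/3) → [136/3, 322/3, 116/3]
+L2 (α=0) → [136/3, 322/3, 116/3]
+L3 (α=0) → [136/3, 322/3, 116/3]
+L4 (α=3/7) → [1993/21, 1450/21, 2516/21]
rounded: [95, 69, 120]

at x=1,y=1 over L1,L2,L3,L4:
after L1 α=2/5: [172/5, 242/5, 238/5]
after L2 α=1/3: [123/5, 1394/15, 736/15]
after L3 α=1/2: [1093/10, 2542/15, 473/15]
after L4 α=4/5: [1253/50, 13282/75, 9773/75]
= [25, 177, 130]


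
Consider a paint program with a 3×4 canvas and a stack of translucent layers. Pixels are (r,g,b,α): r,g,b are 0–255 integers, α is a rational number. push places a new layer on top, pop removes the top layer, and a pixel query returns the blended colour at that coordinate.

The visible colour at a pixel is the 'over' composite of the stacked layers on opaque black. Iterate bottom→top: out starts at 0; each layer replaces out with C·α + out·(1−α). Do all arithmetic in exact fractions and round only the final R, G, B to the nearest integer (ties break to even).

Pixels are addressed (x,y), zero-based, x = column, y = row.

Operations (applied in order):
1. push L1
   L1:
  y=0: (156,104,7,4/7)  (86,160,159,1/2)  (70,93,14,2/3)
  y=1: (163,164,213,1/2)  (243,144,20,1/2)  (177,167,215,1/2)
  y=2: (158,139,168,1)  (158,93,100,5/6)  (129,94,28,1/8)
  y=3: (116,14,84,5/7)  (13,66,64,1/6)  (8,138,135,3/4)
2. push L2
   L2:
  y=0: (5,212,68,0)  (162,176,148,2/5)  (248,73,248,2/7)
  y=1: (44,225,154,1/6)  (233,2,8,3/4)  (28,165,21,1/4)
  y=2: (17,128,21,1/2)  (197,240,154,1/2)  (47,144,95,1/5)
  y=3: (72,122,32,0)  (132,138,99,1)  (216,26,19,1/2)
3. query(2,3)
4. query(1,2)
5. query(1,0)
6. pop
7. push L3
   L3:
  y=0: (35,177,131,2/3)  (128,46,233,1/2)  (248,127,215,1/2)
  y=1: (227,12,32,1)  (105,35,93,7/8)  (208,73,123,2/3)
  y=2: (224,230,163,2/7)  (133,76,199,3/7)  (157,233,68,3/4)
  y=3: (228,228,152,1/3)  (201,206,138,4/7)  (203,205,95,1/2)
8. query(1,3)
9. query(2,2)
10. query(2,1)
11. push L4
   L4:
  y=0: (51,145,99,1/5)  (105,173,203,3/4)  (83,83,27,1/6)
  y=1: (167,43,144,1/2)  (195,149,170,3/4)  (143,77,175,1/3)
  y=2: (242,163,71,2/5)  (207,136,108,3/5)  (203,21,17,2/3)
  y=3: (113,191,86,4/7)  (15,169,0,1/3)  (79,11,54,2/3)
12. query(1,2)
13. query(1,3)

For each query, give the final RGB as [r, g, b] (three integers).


(2,3) stack=L1,L2; from [0,0,0]:
L1 α=3/4: [6, 207/2, 405/4]
L2 α=1/2: [111, 259/4, 481/8]
= [111, 65, 60]

query (1,2) [L1,L2] — begin 0,0,0
L1 α=5/6: [395/3, 155/2, 250/3]
L2 α=1/2: [493/3, 635/4, 356/3]
rounded: [164, 159, 119]

at x=1,y=0 over L1,L2:
after L1 α=1/2: [43, 80, 159/2]
after L2 α=2/5: [453/5, 592/5, 1069/10]
→ [91, 118, 107]

at x=1,y=3 over L1,L3:
+L1 (α=1/6) → [13/6, 11, 32/3]
+L3 (α=4/7) → [1621/14, 857/7, 584/7]
= [116, 122, 83]

query (2,2) [L1,L3] — begin 0,0,0
L1 α=1/8: [129/8, 47/4, 7/2]
L3 α=3/4: [3897/32, 2843/16, 415/8]
= [122, 178, 52]

query (2,1) [L1,L3] — begin 0,0,0
after L1 α=1/2: [177/2, 167/2, 215/2]
after L3 α=2/3: [1009/6, 153/2, 707/6]
→ [168, 76, 118]

at x=1,y=2 over L1,L3,L4:
+L1 (α=5/6) → [395/3, 155/2, 250/3]
+L3 (α=3/7) → [2777/21, 538/7, 2791/21]
+L4 (α=3/5) → [3719/21, 3932/35, 12386/105]
rounded: [177, 112, 118]

query (1,3) [L1,L3,L4] — begin 0,0,0
+L1 (α=1/6) → [13/6, 11, 32/3]
+L3 (α=4/7) → [1621/14, 857/7, 584/7]
+L4 (α=1/3) → [1726/21, 2897/21, 1168/21]
→ [82, 138, 56]


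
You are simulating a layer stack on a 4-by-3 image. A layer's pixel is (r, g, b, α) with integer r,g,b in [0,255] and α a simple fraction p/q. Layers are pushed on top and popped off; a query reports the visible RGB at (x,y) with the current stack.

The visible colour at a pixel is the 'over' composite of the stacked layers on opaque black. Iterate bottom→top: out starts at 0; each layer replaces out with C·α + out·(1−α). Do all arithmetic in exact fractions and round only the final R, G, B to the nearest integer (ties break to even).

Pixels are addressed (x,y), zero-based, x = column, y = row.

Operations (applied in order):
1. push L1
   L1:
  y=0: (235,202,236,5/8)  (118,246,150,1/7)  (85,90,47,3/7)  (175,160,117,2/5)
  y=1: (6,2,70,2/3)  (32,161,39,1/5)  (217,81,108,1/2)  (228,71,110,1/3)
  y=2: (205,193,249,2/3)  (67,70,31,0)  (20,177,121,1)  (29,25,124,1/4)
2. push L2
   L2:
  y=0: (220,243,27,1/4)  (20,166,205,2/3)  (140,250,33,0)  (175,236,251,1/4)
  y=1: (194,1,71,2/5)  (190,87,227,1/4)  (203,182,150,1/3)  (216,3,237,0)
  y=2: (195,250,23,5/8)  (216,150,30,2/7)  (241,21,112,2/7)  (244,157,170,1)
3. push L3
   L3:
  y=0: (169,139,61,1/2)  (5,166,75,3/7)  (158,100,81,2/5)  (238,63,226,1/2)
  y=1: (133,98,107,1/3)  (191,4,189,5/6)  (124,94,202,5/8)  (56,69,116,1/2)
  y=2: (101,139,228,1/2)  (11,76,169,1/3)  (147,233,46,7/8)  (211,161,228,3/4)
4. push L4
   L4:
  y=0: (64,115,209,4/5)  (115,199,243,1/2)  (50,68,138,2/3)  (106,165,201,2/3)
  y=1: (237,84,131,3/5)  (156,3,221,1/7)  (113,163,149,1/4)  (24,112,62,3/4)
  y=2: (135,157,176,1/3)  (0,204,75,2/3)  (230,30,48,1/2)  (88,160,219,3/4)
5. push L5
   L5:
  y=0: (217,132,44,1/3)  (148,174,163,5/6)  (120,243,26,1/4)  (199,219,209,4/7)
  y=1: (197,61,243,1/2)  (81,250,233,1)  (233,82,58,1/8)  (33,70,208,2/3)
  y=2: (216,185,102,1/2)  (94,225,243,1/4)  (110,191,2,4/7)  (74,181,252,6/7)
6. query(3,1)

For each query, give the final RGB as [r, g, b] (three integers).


(3,1) stack=L1,L2,L3,L4,L5; from [0,0,0]:
L1 α=1/3: [76, 71/3, 110/3]
L2 α=0: [76, 71/3, 110/3]
L3 α=1/2: [66, 139/3, 229/3]
L4 α=3/4: [69/2, 1147/12, 787/12]
L5 α=2/3: [67/2, 2827/36, 5779/36]
rounded: [34, 79, 161]


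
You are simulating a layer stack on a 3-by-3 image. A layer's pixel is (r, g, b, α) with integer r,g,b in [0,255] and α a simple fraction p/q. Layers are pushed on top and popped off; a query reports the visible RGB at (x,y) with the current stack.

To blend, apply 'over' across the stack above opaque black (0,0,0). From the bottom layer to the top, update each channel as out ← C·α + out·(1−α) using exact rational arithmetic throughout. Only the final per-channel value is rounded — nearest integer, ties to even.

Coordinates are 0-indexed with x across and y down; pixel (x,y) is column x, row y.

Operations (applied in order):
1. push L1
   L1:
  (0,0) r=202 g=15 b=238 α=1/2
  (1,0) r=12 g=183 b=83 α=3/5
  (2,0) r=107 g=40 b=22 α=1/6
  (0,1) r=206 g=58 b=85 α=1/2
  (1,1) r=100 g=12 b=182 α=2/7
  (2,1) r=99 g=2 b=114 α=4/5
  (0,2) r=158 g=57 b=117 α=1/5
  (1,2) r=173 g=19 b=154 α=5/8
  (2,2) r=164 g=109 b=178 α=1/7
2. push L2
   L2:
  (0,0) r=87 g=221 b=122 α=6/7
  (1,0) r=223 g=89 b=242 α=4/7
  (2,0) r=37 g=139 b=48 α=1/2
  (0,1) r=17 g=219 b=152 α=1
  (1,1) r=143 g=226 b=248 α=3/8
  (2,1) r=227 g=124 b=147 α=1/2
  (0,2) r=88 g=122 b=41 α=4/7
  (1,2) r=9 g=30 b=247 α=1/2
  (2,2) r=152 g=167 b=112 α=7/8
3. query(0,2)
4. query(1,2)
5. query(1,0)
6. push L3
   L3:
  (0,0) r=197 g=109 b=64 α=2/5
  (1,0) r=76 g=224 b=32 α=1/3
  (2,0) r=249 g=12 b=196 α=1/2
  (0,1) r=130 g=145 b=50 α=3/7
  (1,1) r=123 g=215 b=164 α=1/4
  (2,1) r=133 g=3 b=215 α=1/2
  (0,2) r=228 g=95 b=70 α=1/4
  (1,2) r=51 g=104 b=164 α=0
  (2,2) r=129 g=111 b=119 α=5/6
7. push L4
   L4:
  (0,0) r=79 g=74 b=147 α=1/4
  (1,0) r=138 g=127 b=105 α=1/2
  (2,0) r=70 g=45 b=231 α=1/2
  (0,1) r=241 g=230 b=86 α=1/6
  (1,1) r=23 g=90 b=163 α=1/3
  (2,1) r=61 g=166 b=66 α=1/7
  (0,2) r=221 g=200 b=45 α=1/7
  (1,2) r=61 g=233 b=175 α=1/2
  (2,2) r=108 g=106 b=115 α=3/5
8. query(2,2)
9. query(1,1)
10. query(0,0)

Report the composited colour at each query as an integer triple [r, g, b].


at x=0,y=2 over L1,L2:
L1 α=1/5: [158/5, 57/5, 117/5]
L2 α=4/7: [2234/35, 373/5, 1171/35]
rounded: [64, 75, 33]

(1,2) stack=L1,L2; from [0,0,0]:
after L1 α=5/8: [865/8, 95/8, 385/4]
after L2 α=1/2: [937/16, 335/16, 1373/8]
= [59, 21, 172]

query (1,0) [L1,L2] — begin 0,0,0
+L1 (α=3/5) → [36/5, 549/5, 249/5]
+L2 (α=4/7) → [4568/35, 3427/35, 5587/35]
→ [131, 98, 160]

at x=2,y=2 over L1,L2,L3,L4:
+L1 (α=1/7) → [164/7, 109/7, 178/7]
+L2 (α=7/8) → [1903/14, 2073/14, 2833/28]
+L3 (α=5/6) → [10933/84, 3281/28, 19493/168]
+L4 (α=3/5) → [24541/210, 7733/70, 48473/420]
rounded: [117, 110, 115]

(1,1) stack=L1,L2,L3,L4; from [0,0,0]:
L1 α=2/7: [200/7, 24/7, 52]
L2 α=3/8: [4003/56, 2433/28, 251/2]
L3 α=1/4: [18897/224, 13319/112, 1081/8]
L4 α=1/3: [21473/336, 18359/168, 1733/12]
rounded: [64, 109, 144]

query (0,0) [L1,L2,L3,L4] — begin 0,0,0
+L1 (α=1/2) → [101, 15/2, 119]
+L2 (α=6/7) → [89, 381/2, 851/7]
+L3 (α=2/5) → [661/5, 1579/10, 3449/35]
+L4 (α=1/4) → [1189/10, 5477/40, 3873/35]
→ [119, 137, 111]


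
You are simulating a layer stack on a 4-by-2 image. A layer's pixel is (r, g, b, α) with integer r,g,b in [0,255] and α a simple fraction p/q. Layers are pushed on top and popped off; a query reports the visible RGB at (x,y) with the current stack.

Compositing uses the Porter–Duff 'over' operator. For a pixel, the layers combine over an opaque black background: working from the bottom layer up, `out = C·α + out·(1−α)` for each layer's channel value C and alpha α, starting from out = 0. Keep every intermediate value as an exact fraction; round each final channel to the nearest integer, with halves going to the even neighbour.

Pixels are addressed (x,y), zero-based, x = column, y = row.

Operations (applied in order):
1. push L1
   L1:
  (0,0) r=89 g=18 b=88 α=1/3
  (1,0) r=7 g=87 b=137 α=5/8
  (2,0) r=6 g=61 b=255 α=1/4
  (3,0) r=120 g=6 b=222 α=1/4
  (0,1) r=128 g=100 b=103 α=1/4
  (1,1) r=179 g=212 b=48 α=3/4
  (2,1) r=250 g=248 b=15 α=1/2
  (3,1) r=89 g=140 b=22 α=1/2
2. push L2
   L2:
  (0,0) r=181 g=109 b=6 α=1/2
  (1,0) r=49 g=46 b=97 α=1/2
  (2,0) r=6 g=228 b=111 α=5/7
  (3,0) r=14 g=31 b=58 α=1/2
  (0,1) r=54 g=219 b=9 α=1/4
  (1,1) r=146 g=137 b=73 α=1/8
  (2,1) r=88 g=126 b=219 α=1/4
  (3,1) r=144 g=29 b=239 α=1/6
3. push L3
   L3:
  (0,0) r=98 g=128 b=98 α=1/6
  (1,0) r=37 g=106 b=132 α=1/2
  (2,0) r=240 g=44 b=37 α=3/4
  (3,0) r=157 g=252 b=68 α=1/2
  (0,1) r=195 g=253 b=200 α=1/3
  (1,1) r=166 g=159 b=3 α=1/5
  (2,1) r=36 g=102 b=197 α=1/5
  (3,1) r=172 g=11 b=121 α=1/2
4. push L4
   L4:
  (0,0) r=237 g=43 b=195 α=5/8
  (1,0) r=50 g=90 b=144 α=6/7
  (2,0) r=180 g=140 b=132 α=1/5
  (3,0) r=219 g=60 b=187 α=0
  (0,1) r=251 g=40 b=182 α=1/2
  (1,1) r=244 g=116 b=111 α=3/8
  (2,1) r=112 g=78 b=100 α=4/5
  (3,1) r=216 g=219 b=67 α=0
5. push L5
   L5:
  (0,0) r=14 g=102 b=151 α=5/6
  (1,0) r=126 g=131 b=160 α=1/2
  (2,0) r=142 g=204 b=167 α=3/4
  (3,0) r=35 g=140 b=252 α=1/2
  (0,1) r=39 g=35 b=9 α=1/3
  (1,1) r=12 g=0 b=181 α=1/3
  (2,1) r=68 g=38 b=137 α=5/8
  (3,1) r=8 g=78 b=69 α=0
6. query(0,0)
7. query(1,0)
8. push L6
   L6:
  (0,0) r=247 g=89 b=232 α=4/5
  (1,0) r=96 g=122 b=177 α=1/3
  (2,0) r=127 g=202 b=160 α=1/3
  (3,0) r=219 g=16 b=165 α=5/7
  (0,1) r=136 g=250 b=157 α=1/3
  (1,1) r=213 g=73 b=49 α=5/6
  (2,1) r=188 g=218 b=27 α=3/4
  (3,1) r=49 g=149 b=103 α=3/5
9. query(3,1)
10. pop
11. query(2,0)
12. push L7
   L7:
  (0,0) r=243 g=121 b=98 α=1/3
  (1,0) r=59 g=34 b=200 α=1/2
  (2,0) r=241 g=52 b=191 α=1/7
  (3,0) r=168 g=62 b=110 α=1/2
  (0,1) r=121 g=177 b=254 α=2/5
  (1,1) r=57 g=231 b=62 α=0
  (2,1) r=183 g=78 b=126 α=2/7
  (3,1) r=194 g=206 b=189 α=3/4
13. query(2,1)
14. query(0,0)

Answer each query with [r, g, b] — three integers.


at x=0,y=0 over L1,L2,L3,L4,L5:
+L1 (α=1/3) → [89/3, 6, 88/3]
+L2 (α=1/2) → [316/3, 115/2, 53/3]
+L3 (α=1/6) → [937/9, 277/4, 559/18]
+L4 (α=5/8) → [1123/6, 1691/32, 6409/48]
+L5 (α=5/6) → [1543/36, 18011/192, 42649/288]
→ [43, 94, 148]

(1,0) stack=L1,L2,L3,L4,L5; from [0,0,0]:
L1 α=5/8: [35/8, 435/8, 685/8]
L2 α=1/2: [427/16, 803/16, 1461/16]
L3 α=1/2: [1019/32, 2499/32, 3573/32]
L4 α=6/7: [1517/32, 19779/224, 31221/224]
L5 α=1/2: [5549/64, 49123/448, 67061/448]
→ [87, 110, 150]

at x=3,y=1 over L1,L2,L3,L4,L5,L6:
after L1 α=1/2: [89/2, 70, 11]
after L2 α=1/6: [733/12, 379/6, 49]
after L3 α=1/2: [2797/24, 445/12, 85]
after L4 α=0: [2797/24, 445/12, 85]
after L5 α=0: [2797/24, 445/12, 85]
after L6 α=3/5: [4561/60, 3127/30, 479/5]
rounded: [76, 104, 96]

query (2,0) [L1,L2,L3,L4,L5] — begin 0,0,0
L1 α=1/4: [3/2, 61/4, 255/4]
L2 α=5/7: [33/7, 2341/14, 195/2]
L3 α=3/4: [5073/28, 4189/56, 417/8]
L4 α=1/5: [6333/35, 6149/70, 681/10]
L5 α=3/4: [21243/140, 48989/280, 5691/40]
→ [152, 175, 142]

(2,1) stack=L1,L2,L3,L4,L5,L7; from [0,0,0]:
L1 α=1/2: [125, 124, 15/2]
L2 α=1/4: [463/4, 249/2, 483/8]
L3 α=1/5: [499/5, 120, 877/10]
L4 α=4/5: [2739/25, 432/5, 4877/50]
L5 α=5/8: [16717/200, 1123/20, 48881/400]
L7 α=2/7: [31357/280, 1747/28, 9863/80]
→ [112, 62, 123]

(0,0) stack=L1,L2,L3,L4,L5,L7; from [0,0,0]:
+L1 (α=1/3) → [89/3, 6, 88/3]
+L2 (α=1/2) → [316/3, 115/2, 53/3]
+L3 (α=1/6) → [937/9, 277/4, 559/18]
+L4 (α=5/8) → [1123/6, 1691/32, 6409/48]
+L5 (α=5/6) → [1543/36, 18011/192, 42649/288]
+L7 (α=1/3) → [5917/54, 29627/288, 56761/432]
= [110, 103, 131]


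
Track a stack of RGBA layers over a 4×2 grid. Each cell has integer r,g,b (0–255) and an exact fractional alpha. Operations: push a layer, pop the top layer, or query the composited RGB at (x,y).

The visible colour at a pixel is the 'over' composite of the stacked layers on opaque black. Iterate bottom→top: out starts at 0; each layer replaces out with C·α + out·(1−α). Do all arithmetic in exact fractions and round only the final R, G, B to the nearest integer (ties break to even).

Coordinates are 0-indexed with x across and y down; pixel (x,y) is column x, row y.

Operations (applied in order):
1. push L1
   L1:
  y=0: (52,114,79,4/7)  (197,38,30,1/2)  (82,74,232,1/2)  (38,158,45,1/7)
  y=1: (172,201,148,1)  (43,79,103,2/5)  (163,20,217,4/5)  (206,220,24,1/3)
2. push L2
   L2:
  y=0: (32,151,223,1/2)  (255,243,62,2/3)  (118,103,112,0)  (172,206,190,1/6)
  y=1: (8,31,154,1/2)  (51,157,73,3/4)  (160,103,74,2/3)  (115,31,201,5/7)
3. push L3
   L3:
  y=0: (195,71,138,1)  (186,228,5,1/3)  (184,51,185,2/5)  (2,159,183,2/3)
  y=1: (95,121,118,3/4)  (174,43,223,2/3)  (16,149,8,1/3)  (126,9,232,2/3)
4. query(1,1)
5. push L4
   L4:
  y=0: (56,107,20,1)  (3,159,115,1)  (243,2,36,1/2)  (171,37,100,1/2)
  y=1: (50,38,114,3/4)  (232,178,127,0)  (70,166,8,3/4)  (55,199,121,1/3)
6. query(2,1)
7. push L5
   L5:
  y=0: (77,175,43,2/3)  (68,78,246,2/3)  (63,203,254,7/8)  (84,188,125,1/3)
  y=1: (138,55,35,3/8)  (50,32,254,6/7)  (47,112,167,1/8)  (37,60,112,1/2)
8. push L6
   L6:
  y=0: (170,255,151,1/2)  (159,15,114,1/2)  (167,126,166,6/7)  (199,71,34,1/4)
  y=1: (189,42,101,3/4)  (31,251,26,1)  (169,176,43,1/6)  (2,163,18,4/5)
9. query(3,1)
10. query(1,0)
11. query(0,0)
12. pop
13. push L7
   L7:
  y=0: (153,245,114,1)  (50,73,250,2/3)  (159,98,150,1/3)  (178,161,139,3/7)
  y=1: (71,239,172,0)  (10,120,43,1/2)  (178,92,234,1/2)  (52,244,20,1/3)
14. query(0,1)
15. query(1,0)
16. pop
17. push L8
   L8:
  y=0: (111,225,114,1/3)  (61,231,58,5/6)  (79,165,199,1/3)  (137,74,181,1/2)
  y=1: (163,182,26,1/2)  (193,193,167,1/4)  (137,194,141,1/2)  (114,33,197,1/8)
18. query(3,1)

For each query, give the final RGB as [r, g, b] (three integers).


at x=1,y=1 over L1,L2,L3:
L1 α=2/5: [86/5, 158/5, 206/5]
L2 α=3/4: [851/20, 2513/20, 1301/20]
L3 α=2/3: [7811/60, 1411/20, 3407/20]
→ [130, 71, 170]

query (2,1) [L1,L2,L3,L4] — begin 0,0,0
after L1 α=4/5: [652/5, 16, 868/5]
after L2 α=2/3: [2252/15, 74, 536/5]
after L3 α=1/3: [4744/45, 99, 1112/15]
after L4 α=3/4: [7097/90, 597/4, 368/15]
rounded: [79, 149, 25]

at x=3,y=1 over L1,L2,L3,L4,L5,L6:
after L1 α=1/3: [206/3, 220/3, 8]
after L2 α=5/7: [2137/21, 905/21, 1021/7]
after L3 α=2/3: [7429/63, 1283/63, 1423/7]
after L4 α=1/3: [18323/189, 15103/189, 1231/7]
after L5 α=1/2: [12658/189, 26443/378, 2015/14]
after L6 α=4/5: [2834/189, 272899/1890, 3023/70]
= [15, 144, 43]

at x=1,y=0 over L1,L2,L3,L4,L5,L6:
+L1 (α=1/2) → [197/2, 19, 15]
+L2 (α=2/3) → [1217/6, 505/3, 139/3]
+L3 (α=1/3) → [1775/9, 1694/9, 293/9]
+L4 (α=1) → [3, 159, 115]
+L5 (α=2/3) → [139/3, 105, 607/3]
+L6 (α=1/2) → [308/3, 60, 949/6]
→ [103, 60, 158]

(0,0) stack=L1,L2,L3,L4,L5,L6; from [0,0,0]:
after L1 α=4/7: [208/7, 456/7, 316/7]
after L2 α=1/2: [216/7, 1513/14, 1877/14]
after L3 α=1: [195, 71, 138]
after L4 α=1: [56, 107, 20]
after L5 α=2/3: [70, 457/3, 106/3]
after L6 α=1/2: [120, 611/3, 559/6]
→ [120, 204, 93]

(0,1) stack=L1,L2,L3,L4,L5,L7; from [0,0,0]:
L1 α=1: [172, 201, 148]
L2 α=1/2: [90, 116, 151]
L3 α=3/4: [375/4, 479/4, 505/4]
L4 α=3/4: [975/16, 935/16, 1873/16]
L5 α=3/8: [11499/128, 7315/128, 11045/128]
L7 α=0: [11499/128, 7315/128, 11045/128]
= [90, 57, 86]

(1,0) stack=L1,L2,L3,L4,L5,L7; from [0,0,0]:
+L1 (α=1/2) → [197/2, 19, 15]
+L2 (α=2/3) → [1217/6, 505/3, 139/3]
+L3 (α=1/3) → [1775/9, 1694/9, 293/9]
+L4 (α=1) → [3, 159, 115]
+L5 (α=2/3) → [139/3, 105, 607/3]
+L7 (α=2/3) → [439/9, 251/3, 2107/9]
rounded: [49, 84, 234]

at x=3,y=1 over L1,L2,L3,L4,L5,L8:
L1 α=1/3: [206/3, 220/3, 8]
L2 α=5/7: [2137/21, 905/21, 1021/7]
L3 α=2/3: [7429/63, 1283/63, 1423/7]
L4 α=1/3: [18323/189, 15103/189, 1231/7]
L5 α=1/2: [12658/189, 26443/378, 2015/14]
L8 α=1/8: [1967/27, 28225/432, 2409/16]
rounded: [73, 65, 151]


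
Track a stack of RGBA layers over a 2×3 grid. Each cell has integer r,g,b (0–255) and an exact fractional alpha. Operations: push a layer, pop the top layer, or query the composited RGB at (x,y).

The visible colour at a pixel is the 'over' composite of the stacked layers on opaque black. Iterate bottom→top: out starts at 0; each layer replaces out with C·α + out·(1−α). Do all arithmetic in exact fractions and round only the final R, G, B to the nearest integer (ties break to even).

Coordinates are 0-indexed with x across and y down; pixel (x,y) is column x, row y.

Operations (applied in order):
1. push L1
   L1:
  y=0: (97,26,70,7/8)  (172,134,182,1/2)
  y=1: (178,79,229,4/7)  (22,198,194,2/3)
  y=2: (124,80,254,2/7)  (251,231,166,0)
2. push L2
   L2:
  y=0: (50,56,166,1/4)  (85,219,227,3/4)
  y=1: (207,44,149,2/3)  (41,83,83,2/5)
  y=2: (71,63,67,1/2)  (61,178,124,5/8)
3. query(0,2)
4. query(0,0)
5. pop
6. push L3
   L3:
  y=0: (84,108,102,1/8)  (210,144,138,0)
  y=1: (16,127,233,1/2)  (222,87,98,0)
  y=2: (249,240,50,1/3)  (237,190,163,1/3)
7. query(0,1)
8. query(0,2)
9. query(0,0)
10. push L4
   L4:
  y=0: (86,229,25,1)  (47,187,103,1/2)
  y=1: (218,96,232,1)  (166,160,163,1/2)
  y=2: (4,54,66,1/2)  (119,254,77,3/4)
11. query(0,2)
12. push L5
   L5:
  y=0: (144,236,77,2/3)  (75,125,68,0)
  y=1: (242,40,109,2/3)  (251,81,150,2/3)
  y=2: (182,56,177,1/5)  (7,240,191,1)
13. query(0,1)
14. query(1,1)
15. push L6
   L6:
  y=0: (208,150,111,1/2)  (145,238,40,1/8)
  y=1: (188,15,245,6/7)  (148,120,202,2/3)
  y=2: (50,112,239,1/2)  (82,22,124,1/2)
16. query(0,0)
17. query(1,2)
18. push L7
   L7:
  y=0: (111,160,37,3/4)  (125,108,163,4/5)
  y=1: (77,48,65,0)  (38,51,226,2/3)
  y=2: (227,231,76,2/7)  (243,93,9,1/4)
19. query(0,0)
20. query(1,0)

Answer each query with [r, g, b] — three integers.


(0,2) stack=L1,L2; from [0,0,0]:
after L1 α=2/7: [248/7, 160/7, 508/7]
after L2 α=1/2: [745/14, 601/14, 977/14]
rounded: [53, 43, 70]

query (0,0) [L1,L2] — begin 0,0,0
L1 α=7/8: [679/8, 91/4, 245/4]
L2 α=1/4: [2437/32, 497/16, 1399/16]
rounded: [76, 31, 87]

at x=0,y=1 over L1,L3:
L1 α=4/7: [712/7, 316/7, 916/7]
L3 α=1/2: [412/7, 1205/14, 2547/14]
rounded: [59, 86, 182]

at x=0,y=2 over L1,L3:
L1 α=2/7: [248/7, 160/7, 508/7]
L3 α=1/3: [2239/21, 2000/21, 1366/21]
→ [107, 95, 65]

query (0,0) [L1,L3] — begin 0,0,0
L1 α=7/8: [679/8, 91/4, 245/4]
L3 α=1/8: [5425/64, 1069/32, 2123/32]
rounded: [85, 33, 66]

(0,2) stack=L1,L3,L4; from [0,0,0]:
after L1 α=2/7: [248/7, 160/7, 508/7]
after L3 α=1/3: [2239/21, 2000/21, 1366/21]
after L4 α=1/2: [2323/42, 1567/21, 1376/21]
= [55, 75, 66]

query (0,1) [L1,L3,L4,L5] — begin 0,0,0
L1 α=4/7: [712/7, 316/7, 916/7]
L3 α=1/2: [412/7, 1205/14, 2547/14]
L4 α=1: [218, 96, 232]
L5 α=2/3: [234, 176/3, 150]
→ [234, 59, 150]

query (1,1) [L1,L3,L4,L5] — begin 0,0,0
+L1 (α=2/3) → [44/3, 132, 388/3]
+L3 (α=0) → [44/3, 132, 388/3]
+L4 (α=1/2) → [271/3, 146, 877/6]
+L5 (α=2/3) → [1777/9, 308/3, 2677/18]
= [197, 103, 149]

(0,0) stack=L1,L3,L4,L5,L6; from [0,0,0]:
+L1 (α=7/8) → [679/8, 91/4, 245/4]
+L3 (α=1/8) → [5425/64, 1069/32, 2123/32]
+L4 (α=1) → [86, 229, 25]
+L5 (α=2/3) → [374/3, 701/3, 179/3]
+L6 (α=1/2) → [499/3, 1151/6, 256/3]
rounded: [166, 192, 85]

at x=1,y=2 over L1,L3,L4,L5,L6:
+L1 (α=0) → [0, 0, 0]
+L3 (α=1/3) → [79, 190/3, 163/3]
+L4 (α=3/4) → [109, 619/3, 214/3]
+L5 (α=1) → [7, 240, 191]
+L6 (α=1/2) → [89/2, 131, 315/2]
= [44, 131, 158]

at x=0,y=0 over L1,L3,L4,L5,L6,L7:
after L1 α=7/8: [679/8, 91/4, 245/4]
after L3 α=1/8: [5425/64, 1069/32, 2123/32]
after L4 α=1: [86, 229, 25]
after L5 α=2/3: [374/3, 701/3, 179/3]
after L6 α=1/2: [499/3, 1151/6, 256/3]
after L7 α=3/4: [749/6, 4031/24, 589/12]
rounded: [125, 168, 49]

query (1,0) [L1,L3,L4,L5,L6,L7] — begin 0,0,0
+L1 (α=1/2) → [86, 67, 91]
+L3 (α=0) → [86, 67, 91]
+L4 (α=1/2) → [133/2, 127, 97]
+L5 (α=0) → [133/2, 127, 97]
+L6 (α=1/8) → [1221/16, 1127/8, 719/8]
+L7 (α=4/5) → [9221/80, 4583/40, 1187/8]
→ [115, 115, 148]


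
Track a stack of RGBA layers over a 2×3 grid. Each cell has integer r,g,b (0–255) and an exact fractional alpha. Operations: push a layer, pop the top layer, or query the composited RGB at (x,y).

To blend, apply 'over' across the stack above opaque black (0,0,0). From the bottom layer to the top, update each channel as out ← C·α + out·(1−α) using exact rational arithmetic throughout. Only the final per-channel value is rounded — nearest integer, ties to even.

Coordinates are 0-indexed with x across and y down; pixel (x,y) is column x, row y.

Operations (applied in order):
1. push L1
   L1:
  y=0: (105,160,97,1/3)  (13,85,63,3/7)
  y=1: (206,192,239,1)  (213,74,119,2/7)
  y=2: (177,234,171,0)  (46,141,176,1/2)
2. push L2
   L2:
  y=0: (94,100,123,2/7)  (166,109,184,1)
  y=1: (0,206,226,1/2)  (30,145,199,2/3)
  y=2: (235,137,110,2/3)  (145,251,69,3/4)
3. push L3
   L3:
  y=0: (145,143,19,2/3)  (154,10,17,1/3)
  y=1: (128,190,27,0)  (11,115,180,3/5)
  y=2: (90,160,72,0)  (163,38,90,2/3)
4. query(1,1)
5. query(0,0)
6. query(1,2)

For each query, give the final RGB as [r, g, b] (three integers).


query (1,1) [L1,L2,L3] — begin 0,0,0
L1 α=2/7: [426/7, 148/7, 34]
L2 α=2/3: [282/7, 726/7, 144]
L3 α=3/5: [159/7, 3867/35, 828/5]
rounded: [23, 110, 166]

query (0,0) [L1,L2,L3] — begin 0,0,0
L1 α=1/3: [35, 160/3, 97/3]
L2 α=2/7: [363/7, 200/3, 1223/21]
L3 α=2/3: [2393/21, 1058/9, 2021/63]
= [114, 118, 32]

(1,2) stack=L1,L2,L3; from [0,0,0]:
+L1 (α=1/2) → [23, 141/2, 88]
+L2 (α=3/4) → [229/2, 1647/8, 295/4]
+L3 (α=2/3) → [881/6, 2255/24, 1015/12]
= [147, 94, 85]


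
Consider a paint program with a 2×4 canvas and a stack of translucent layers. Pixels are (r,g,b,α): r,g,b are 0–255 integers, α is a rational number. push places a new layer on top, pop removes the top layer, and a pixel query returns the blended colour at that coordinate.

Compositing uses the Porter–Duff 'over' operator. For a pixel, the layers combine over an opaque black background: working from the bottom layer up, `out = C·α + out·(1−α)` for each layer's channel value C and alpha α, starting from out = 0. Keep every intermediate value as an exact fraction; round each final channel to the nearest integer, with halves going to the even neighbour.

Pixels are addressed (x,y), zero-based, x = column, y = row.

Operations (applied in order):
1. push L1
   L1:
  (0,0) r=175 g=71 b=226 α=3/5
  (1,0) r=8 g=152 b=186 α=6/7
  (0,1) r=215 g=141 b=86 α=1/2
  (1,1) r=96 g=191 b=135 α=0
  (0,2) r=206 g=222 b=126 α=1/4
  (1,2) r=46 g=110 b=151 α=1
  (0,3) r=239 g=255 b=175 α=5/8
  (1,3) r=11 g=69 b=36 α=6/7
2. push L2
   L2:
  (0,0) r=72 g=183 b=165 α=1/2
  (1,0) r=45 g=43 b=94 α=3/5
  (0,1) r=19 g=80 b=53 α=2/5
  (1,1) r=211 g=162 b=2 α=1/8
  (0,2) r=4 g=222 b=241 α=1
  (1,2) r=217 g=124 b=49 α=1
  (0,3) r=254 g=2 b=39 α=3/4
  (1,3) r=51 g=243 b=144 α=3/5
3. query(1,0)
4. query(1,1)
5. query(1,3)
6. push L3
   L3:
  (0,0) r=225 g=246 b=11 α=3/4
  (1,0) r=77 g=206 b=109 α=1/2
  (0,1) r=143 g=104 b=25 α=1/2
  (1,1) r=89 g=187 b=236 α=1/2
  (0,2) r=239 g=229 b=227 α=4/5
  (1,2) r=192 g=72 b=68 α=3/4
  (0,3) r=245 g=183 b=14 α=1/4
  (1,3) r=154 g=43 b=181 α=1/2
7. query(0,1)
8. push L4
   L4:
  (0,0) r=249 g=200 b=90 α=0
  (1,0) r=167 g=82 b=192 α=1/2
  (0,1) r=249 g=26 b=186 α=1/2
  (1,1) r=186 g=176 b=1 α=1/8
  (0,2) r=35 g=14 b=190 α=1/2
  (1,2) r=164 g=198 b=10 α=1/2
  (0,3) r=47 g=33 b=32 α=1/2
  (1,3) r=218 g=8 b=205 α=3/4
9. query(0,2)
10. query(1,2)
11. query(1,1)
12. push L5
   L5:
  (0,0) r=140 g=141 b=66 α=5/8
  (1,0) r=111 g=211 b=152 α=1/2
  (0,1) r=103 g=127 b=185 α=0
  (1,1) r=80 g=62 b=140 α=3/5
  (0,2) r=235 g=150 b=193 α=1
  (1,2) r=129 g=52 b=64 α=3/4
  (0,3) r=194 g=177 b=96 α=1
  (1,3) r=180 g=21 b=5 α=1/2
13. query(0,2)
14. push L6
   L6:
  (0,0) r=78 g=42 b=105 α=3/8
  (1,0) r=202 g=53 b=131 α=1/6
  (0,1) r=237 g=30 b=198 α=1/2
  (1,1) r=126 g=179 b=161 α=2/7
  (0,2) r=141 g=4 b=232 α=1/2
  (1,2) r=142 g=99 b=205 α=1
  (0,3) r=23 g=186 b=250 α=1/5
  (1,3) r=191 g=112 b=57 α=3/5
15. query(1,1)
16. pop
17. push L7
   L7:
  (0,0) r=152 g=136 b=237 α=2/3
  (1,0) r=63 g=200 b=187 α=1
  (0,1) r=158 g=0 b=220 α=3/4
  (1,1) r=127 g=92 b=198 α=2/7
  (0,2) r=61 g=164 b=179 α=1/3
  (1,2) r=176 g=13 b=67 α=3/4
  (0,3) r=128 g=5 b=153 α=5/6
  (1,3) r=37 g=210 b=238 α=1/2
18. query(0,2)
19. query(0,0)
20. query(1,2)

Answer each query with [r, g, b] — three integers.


query (1,0) [L1,L2] — begin 0,0,0
L1 α=6/7: [48/7, 912/7, 1116/7]
L2 α=3/5: [1041/35, 2727/35, 4206/35]
= [30, 78, 120]

(1,1) stack=L1,L2; from [0,0,0]:
+L1 (α=0) → [0, 0, 0]
+L2 (α=1/8) → [211/8, 81/4, 1/4]
= [26, 20, 0]

(1,3) stack=L1,L2; from [0,0,0]:
after L1 α=6/7: [66/7, 414/7, 216/7]
after L2 α=3/5: [1203/35, 5931/35, 3456/35]
→ [34, 169, 99]

(0,1) stack=L1,L2,L3; from [0,0,0]:
after L1 α=1/2: [215/2, 141/2, 43]
after L2 α=2/5: [721/10, 743/10, 47]
after L3 α=1/2: [2151/20, 1783/20, 36]
= [108, 89, 36]

at x=0,y=2 over L1,L2,L3,L4:
L1 α=1/4: [103/2, 111/2, 63/2]
L2 α=1: [4, 222, 241]
L3 α=4/5: [192, 1138/5, 1149/5]
L4 α=1/2: [227/2, 604/5, 2099/10]
= [114, 121, 210]

at x=1,y=2 over L1,L2,L3,L4:
L1 α=1: [46, 110, 151]
L2 α=1: [217, 124, 49]
L3 α=3/4: [793/4, 85, 253/4]
L4 α=1/2: [1449/8, 283/2, 293/8]
= [181, 142, 37]

(1,1) stack=L1,L2,L3,L4; from [0,0,0]:
after L1 α=0: [0, 0, 0]
after L2 α=1/8: [211/8, 81/4, 1/4]
after L3 α=1/2: [923/16, 829/8, 945/8]
after L4 α=1/8: [9437/128, 7211/64, 6623/64]
rounded: [74, 113, 103]

(0,2) stack=L1,L2,L3,L4,L5; from [0,0,0]:
L1 α=1/4: [103/2, 111/2, 63/2]
L2 α=1: [4, 222, 241]
L3 α=4/5: [192, 1138/5, 1149/5]
L4 α=1/2: [227/2, 604/5, 2099/10]
L5 α=1: [235, 150, 193]
= [235, 150, 193]

(1,1) stack=L1,L2,L3,L4,L5,L6; from [0,0,0]:
after L1 α=0: [0, 0, 0]
after L2 α=1/8: [211/8, 81/4, 1/4]
after L3 α=1/2: [923/16, 829/8, 945/8]
after L4 α=1/8: [9437/128, 7211/64, 6623/64]
after L5 α=3/5: [24797/320, 13163/160, 20063/160]
after L6 α=2/7: [40925/448, 3517/32, 30367/224]
= [91, 110, 136]

at x=0,y=2 over L1,L2,L3,L4,L5,L7:
after L1 α=1/4: [103/2, 111/2, 63/2]
after L2 α=1: [4, 222, 241]
after L3 α=4/5: [192, 1138/5, 1149/5]
after L4 α=1/2: [227/2, 604/5, 2099/10]
after L5 α=1: [235, 150, 193]
after L7 α=1/3: [177, 464/3, 565/3]
= [177, 155, 188]

(0,0) stack=L1,L2,L3,L4,L5,L7; from [0,0,0]:
L1 α=3/5: [105, 213/5, 678/5]
L2 α=1/2: [177/2, 564/5, 1503/10]
L3 α=3/4: [1527/8, 2127/10, 1833/40]
L4 α=0: [1527/8, 2127/10, 1833/40]
L5 α=5/8: [10181/64, 13431/80, 18699/320]
L7 α=2/3: [9879/64, 35191/240, 56793/320]
→ [154, 147, 177]

query (1,2) [L1,L2,L3,L4,L5,L7] — begin 0,0,0
+L1 (α=1) → [46, 110, 151]
+L2 (α=1) → [217, 124, 49]
+L3 (α=3/4) → [793/4, 85, 253/4]
+L4 (α=1/2) → [1449/8, 283/2, 293/8]
+L5 (α=3/4) → [4545/32, 595/8, 1829/32]
+L7 (α=3/4) → [21441/128, 907/32, 8261/128]
→ [168, 28, 65]


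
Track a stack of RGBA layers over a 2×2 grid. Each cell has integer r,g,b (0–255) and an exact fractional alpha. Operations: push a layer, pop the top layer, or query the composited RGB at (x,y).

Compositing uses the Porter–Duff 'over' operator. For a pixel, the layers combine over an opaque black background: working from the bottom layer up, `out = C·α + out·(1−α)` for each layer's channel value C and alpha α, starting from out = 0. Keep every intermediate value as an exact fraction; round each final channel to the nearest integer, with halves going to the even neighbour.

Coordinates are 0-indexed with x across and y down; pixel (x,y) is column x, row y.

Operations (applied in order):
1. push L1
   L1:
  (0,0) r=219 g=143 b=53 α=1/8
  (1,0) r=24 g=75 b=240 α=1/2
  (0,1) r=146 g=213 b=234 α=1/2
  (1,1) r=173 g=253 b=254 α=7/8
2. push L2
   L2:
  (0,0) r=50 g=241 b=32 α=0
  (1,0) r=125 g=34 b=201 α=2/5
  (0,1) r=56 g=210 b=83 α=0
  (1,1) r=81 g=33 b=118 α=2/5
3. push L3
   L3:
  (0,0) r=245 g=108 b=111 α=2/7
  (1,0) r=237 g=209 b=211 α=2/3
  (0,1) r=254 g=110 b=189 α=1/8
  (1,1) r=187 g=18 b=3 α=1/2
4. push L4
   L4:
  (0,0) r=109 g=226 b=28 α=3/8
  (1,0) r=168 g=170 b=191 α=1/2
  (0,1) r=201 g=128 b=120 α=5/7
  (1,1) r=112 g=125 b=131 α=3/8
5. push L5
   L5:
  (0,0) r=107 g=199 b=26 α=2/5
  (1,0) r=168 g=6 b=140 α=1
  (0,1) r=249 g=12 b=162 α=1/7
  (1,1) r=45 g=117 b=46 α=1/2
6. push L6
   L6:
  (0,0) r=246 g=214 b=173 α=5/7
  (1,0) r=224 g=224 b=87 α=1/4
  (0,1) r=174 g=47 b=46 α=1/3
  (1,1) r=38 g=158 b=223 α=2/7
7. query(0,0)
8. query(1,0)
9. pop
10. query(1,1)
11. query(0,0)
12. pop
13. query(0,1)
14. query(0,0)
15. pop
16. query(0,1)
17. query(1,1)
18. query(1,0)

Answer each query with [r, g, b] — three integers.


(0,0) stack=L1,L2,L3,L4,L5,L6; from [0,0,0]:
after L1 α=1/8: [219/8, 143/8, 53/8]
after L2 α=0: [219/8, 143/8, 53/8]
after L3 α=2/7: [5015/56, 349/8, 2041/56]
after L4 α=3/8: [43387/448, 7169/64, 14909/448]
after L5 α=2/5: [226033/2240, 46979/320, 68023/2240]
after L6 α=5/7: [1603633/7840, 218179/1120, 1036823/7840]
= [205, 195, 132]

at x=1,y=0 over L1,L2,L3,L4,L5,L6:
+L1 (α=1/2) → [12, 75/2, 120]
+L2 (α=2/5) → [286/5, 361/10, 762/5]
+L3 (α=2/3) → [2656/15, 4541/30, 2872/15]
+L4 (α=1/2) → [2588/15, 9641/60, 5737/30]
+L5 (α=1) → [168, 6, 140]
+L6 (α=1/4) → [182, 121/2, 507/4]
rounded: [182, 60, 127]

query (1,1) [L1,L2,L3,L4,L5] — begin 0,0,0
+L1 (α=7/8) → [1211/8, 1771/8, 889/4]
+L2 (α=2/5) → [4929/40, 5841/40, 3611/20]
+L3 (α=1/2) → [12409/80, 6561/80, 3671/40]
+L4 (α=3/8) → [17785/128, 12561/128, 6815/64]
+L5 (α=1/2) → [23545/256, 27537/256, 9759/128]
→ [92, 108, 76]

at x=0,y=0 over L1,L2,L3,L4,L5:
L1 α=1/8: [219/8, 143/8, 53/8]
L2 α=0: [219/8, 143/8, 53/8]
L3 α=2/7: [5015/56, 349/8, 2041/56]
L4 α=3/8: [43387/448, 7169/64, 14909/448]
L5 α=2/5: [226033/2240, 46979/320, 68023/2240]
→ [101, 147, 30]

at x=0,y=1 over L1,L2,L3,L4:
L1 α=1/2: [73, 213/2, 117]
L2 α=0: [73, 213/2, 117]
L3 α=1/8: [765/8, 1711/16, 126]
L4 α=5/7: [4785/28, 6831/56, 852/7]
rounded: [171, 122, 122]

(0,0) stack=L1,L2,L3,L4; from [0,0,0]:
+L1 (α=1/8) → [219/8, 143/8, 53/8]
+L2 (α=0) → [219/8, 143/8, 53/8]
+L3 (α=2/7) → [5015/56, 349/8, 2041/56]
+L4 (α=3/8) → [43387/448, 7169/64, 14909/448]
→ [97, 112, 33]

at x=0,y=1 over L1,L2,L3:
after L1 α=1/2: [73, 213/2, 117]
after L2 α=0: [73, 213/2, 117]
after L3 α=1/8: [765/8, 1711/16, 126]
rounded: [96, 107, 126]

at x=1,y=1 over L1,L2,L3:
after L1 α=7/8: [1211/8, 1771/8, 889/4]
after L2 α=2/5: [4929/40, 5841/40, 3611/20]
after L3 α=1/2: [12409/80, 6561/80, 3671/40]
= [155, 82, 92]

query (1,0) [L1,L2,L3] — begin 0,0,0
+L1 (α=1/2) → [12, 75/2, 120]
+L2 (α=2/5) → [286/5, 361/10, 762/5]
+L3 (α=2/3) → [2656/15, 4541/30, 2872/15]
→ [177, 151, 191]


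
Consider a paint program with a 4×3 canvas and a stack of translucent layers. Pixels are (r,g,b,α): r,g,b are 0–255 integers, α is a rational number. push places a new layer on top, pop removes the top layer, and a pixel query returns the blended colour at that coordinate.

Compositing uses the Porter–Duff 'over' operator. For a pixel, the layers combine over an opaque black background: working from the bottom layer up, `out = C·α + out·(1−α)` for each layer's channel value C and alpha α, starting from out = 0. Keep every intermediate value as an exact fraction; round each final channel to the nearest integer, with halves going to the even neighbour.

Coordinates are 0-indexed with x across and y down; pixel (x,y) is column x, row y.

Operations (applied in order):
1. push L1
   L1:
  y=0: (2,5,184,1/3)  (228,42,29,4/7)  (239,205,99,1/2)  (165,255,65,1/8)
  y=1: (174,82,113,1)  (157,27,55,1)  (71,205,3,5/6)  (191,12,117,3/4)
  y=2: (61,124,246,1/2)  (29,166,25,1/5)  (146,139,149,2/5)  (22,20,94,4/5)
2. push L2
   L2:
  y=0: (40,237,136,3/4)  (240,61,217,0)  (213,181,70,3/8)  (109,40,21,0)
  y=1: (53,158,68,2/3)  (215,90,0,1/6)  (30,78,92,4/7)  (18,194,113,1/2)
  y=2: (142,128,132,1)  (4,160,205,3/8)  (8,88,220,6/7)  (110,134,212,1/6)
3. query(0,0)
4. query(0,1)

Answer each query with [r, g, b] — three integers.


query (0,0) [L1,L2] — begin 0,0,0
L1 α=1/3: [2/3, 5/3, 184/3]
L2 α=3/4: [181/6, 1069/6, 352/3]
→ [30, 178, 117]

(0,1) stack=L1,L2; from [0,0,0]:
+L1 (α=1) → [174, 82, 113]
+L2 (α=2/3) → [280/3, 398/3, 83]
→ [93, 133, 83]


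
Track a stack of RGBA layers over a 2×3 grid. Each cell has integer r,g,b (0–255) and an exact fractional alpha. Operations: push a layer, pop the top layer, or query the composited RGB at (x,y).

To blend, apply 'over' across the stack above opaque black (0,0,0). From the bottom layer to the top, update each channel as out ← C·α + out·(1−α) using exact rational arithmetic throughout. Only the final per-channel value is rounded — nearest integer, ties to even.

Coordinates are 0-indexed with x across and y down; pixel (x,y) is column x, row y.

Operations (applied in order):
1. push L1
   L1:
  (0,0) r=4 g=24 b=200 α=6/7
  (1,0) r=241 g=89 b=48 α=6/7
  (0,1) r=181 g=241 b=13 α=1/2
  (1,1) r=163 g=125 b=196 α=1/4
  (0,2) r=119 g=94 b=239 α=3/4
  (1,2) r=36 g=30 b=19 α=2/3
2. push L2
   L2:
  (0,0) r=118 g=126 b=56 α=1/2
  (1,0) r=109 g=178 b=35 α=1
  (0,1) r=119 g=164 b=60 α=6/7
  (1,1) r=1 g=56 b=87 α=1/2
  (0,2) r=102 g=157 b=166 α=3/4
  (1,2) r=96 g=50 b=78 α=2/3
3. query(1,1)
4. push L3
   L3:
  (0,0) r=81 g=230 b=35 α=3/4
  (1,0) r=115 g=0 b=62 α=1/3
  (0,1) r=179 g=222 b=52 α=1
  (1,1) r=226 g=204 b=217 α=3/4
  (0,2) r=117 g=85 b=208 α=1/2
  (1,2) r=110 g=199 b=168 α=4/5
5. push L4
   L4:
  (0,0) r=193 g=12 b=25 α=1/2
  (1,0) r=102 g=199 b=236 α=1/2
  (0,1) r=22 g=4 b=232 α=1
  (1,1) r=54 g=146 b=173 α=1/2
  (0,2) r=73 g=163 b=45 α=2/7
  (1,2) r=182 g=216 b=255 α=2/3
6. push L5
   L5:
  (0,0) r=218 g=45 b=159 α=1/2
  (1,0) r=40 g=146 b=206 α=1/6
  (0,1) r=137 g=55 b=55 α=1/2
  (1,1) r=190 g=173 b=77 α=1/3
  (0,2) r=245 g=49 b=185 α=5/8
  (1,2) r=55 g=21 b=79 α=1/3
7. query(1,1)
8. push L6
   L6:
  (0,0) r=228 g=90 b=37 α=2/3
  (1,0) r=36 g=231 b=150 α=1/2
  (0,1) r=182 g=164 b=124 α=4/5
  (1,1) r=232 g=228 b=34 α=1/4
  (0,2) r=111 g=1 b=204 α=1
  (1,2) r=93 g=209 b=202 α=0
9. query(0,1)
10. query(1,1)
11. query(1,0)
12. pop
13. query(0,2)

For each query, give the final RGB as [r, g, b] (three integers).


(1,1) stack=L1,L2; from [0,0,0]:
after L1 α=1/4: [163/4, 125/4, 49]
after L2 α=1/2: [167/8, 349/8, 68]
rounded: [21, 44, 68]

query (1,1) [L1,L2,L3,L4,L5] — begin 0,0,0
after L1 α=1/4: [163/4, 125/4, 49]
after L2 α=1/2: [167/8, 349/8, 68]
after L3 α=3/4: [5591/32, 5245/32, 719/4]
after L4 α=1/2: [7319/64, 9917/64, 1411/8]
after L5 α=1/3: [13399/96, 5151/32, 573/4]
= [140, 161, 143]

(0,1) stack=L1,L2,L3,L4,L5,L6; from [0,0,0]:
+L1 (α=1/2) → [181/2, 241/2, 13/2]
+L2 (α=6/7) → [1609/14, 2209/14, 733/14]
+L3 (α=1) → [179, 222, 52]
+L4 (α=1) → [22, 4, 232]
+L5 (α=1/2) → [159/2, 59/2, 287/2]
+L6 (α=4/5) → [323/2, 1371/10, 1279/10]
→ [162, 137, 128]

(1,1) stack=L1,L2,L3,L4,L5,L6; from [0,0,0]:
L1 α=1/4: [163/4, 125/4, 49]
L2 α=1/2: [167/8, 349/8, 68]
L3 α=3/4: [5591/32, 5245/32, 719/4]
L4 α=1/2: [7319/64, 9917/64, 1411/8]
L5 α=1/3: [13399/96, 5151/32, 573/4]
L6 α=1/4: [20823/128, 22749/128, 1855/16]
rounded: [163, 178, 116]

(1,0) stack=L1,L2,L3,L4,L5,L6; from [0,0,0]:
L1 α=6/7: [1446/7, 534/7, 288/7]
L2 α=1: [109, 178, 35]
L3 α=1/3: [111, 356/3, 44]
L4 α=1/2: [213/2, 953/6, 140]
L5 α=1/6: [1145/12, 5641/36, 151]
L6 α=1/2: [1577/24, 13957/72, 301/2]
= [66, 194, 150]

(0,2) stack=L1,L2,L3,L4,L5; from [0,0,0]:
L1 α=3/4: [357/4, 141/2, 717/4]
L2 α=3/4: [1581/16, 1083/8, 2709/16]
L3 α=1/2: [3453/32, 1763/16, 6037/32]
L4 α=2/7: [21937/224, 14031/112, 33065/224]
L5 α=5/8: [340211/1792, 69533/896, 306395/1792]
→ [190, 78, 171]


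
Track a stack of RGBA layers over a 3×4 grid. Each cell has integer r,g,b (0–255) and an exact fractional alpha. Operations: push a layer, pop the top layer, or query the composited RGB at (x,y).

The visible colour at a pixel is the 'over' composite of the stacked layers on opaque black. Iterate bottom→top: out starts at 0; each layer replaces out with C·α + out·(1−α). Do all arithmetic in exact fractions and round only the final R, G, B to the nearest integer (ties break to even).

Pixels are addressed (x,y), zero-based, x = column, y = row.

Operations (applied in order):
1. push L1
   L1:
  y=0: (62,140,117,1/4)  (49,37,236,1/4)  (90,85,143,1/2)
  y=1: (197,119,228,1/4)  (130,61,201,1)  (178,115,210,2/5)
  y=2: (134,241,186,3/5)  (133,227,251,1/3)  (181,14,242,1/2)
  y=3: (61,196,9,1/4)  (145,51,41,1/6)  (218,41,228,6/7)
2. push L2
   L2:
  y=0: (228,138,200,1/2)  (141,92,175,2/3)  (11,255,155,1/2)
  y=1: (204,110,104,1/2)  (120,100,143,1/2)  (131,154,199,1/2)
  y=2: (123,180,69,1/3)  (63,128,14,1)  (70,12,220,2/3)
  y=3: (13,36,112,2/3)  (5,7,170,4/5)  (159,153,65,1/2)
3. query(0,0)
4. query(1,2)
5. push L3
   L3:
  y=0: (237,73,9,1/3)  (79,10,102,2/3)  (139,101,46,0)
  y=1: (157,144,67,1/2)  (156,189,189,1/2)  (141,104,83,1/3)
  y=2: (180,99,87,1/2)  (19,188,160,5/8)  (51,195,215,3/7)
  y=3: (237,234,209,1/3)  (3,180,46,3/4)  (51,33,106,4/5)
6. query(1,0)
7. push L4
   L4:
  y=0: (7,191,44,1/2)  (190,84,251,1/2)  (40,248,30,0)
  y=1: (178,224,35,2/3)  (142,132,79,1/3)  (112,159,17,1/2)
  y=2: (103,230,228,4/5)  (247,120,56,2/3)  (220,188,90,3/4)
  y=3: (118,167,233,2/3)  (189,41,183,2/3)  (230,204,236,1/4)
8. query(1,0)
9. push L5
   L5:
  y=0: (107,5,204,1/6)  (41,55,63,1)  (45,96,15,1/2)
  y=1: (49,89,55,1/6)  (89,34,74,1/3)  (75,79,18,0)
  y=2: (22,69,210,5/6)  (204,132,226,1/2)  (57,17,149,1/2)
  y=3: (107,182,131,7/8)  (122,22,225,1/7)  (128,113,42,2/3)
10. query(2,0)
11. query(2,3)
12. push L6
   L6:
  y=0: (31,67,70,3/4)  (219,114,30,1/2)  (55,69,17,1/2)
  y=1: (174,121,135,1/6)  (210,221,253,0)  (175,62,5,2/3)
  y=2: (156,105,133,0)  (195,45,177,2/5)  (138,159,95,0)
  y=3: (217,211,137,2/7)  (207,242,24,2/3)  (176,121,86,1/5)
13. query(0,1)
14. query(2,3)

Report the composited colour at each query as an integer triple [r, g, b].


(0,0) stack=L1,L2; from [0,0,0]:
after L1 α=1/4: [31/2, 35, 117/4]
after L2 α=1/2: [487/4, 173/2, 917/8]
→ [122, 86, 115]

(1,2) stack=L1,L2; from [0,0,0]:
L1 α=1/3: [133/3, 227/3, 251/3]
L2 α=1: [63, 128, 14]
= [63, 128, 14]

query (1,0) [L1,L2,L3] — begin 0,0,0
+L1 (α=1/4) → [49/4, 37/4, 59]
+L2 (α=2/3) → [1177/12, 773/12, 409/3]
+L3 (α=2/3) → [3073/36, 1013/36, 1021/9]
→ [85, 28, 113]

at x=1,y=0 over L1,L2,L3,L4:
after L1 α=1/4: [49/4, 37/4, 59]
after L2 α=2/3: [1177/12, 773/12, 409/3]
after L3 α=2/3: [3073/36, 1013/36, 1021/9]
after L4 α=1/2: [9913/72, 4037/72, 1640/9]
= [138, 56, 182]

query (2,0) [L1,L2,L3,L4,L5] — begin 0,0,0
+L1 (α=1/2) → [45, 85/2, 143/2]
+L2 (α=1/2) → [28, 595/4, 453/4]
+L3 (α=0) → [28, 595/4, 453/4]
+L4 (α=0) → [28, 595/4, 453/4]
+L5 (α=1/2) → [73/2, 979/8, 513/8]
→ [36, 122, 64]

at x=2,y=3 over L1,L2,L3,L4,L5:
+L1 (α=6/7) → [1308/7, 246/7, 1368/7]
+L2 (α=1/2) → [2421/14, 1317/14, 1823/14]
+L3 (α=4/5) → [5277/70, 633/14, 7759/70]
+L4 (α=1/4) → [31931/280, 4755/56, 39797/280]
+L5 (α=2/3) → [34537/280, 17411/168, 63317/840]
rounded: [123, 104, 75]

query (0,1) [L1,L2,L3,L4,L5,L6] — begin 0,0,0
+L1 (α=1/4) → [197/4, 119/4, 57]
+L2 (α=1/2) → [1013/8, 559/8, 161/2]
+L3 (α=1/2) → [2269/16, 1711/16, 295/4]
+L4 (α=2/3) → [2655/16, 8879/48, 575/12]
+L5 (α=1/6) → [14059/96, 48667/288, 3535/72]
+L6 (α=1/6) → [86999/576, 278183/1728, 27395/432]
rounded: [151, 161, 63]

at x=2,y=3 over L1,L2,L3,L4,L5,L6:
L1 α=6/7: [1308/7, 246/7, 1368/7]
L2 α=1/2: [2421/14, 1317/14, 1823/14]
L3 α=4/5: [5277/70, 633/14, 7759/70]
L4 α=1/4: [31931/280, 4755/56, 39797/280]
L5 α=2/3: [34537/280, 17411/168, 63317/840]
L6 α=1/5: [46857/350, 22493/210, 81377/1050]
rounded: [134, 107, 78]
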